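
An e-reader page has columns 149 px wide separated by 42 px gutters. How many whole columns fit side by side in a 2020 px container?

10 columns

k columns need k·149 + (k−1)·42 = k·191 − 42.
k·191 − 42 ≤ 2020 → k ≤ 2062 / 191 ≈ 10.80, so k = 10.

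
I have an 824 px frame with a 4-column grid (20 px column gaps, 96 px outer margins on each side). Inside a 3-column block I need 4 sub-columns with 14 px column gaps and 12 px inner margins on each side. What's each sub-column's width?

Take off 192 px of margins, leaving 632 px.
632 − 3·20 = 572; ÷4 gives c = 143 px.
3-column span = 3·143 + 2·20 = 469 px.
Inner content = 469 − 2·12 = 445 px.
4 columns + 3 column gaps: 4d + 3·14 = 445.
4d = 445 − 42 = 403, so d = 100.75 px.

100.75 px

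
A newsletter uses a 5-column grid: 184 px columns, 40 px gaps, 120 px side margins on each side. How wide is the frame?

1320 px

Frame = 2·120 + 5·184 + 4·40 = 240 + 920 + 160 = 1320 px.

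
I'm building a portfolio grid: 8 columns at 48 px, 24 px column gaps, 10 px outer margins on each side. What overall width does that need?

572 px

Artboard = 2·10 + 8·48 + 7·24 = 20 + 384 + 168 = 572 px.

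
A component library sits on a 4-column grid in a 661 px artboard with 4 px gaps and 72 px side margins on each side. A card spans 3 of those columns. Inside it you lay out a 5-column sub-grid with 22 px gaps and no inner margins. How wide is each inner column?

Subtract both margins: 661 − 2·72 = 517 px.
517 − 3·4 = 505; ÷4 gives c = 126.25 px.
Span of 3: 3·126.25 + 2·4 = 378.75 + 8 = 386.75 px.
5d + 4·22 = 386.75 → 5d = 298.75 → d = 59.75 px.

59.75 px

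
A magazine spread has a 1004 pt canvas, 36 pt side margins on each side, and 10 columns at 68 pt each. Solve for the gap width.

28 pt

Inside the margins: 1004 − 72 = 932 pt.
10·68 + 9g = 932 → 9g = 252 → g = 28 pt.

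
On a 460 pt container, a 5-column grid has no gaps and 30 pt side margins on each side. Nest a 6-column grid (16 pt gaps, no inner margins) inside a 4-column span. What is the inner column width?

Outer content = 460 − 2·30 = 400 pt.
400 / 5 = 80 pt per column.
With no gaps, 4 columns span 4·80 = 320 pt.
320 − 5·16 = 240; ÷6 gives d = 40 pt.

40 pt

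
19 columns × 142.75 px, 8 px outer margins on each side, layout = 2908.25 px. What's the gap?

10 px

Inside the margins: 2908.25 − 16 = 2892.25 px.
19 columns take 19·142.75 = 2712.25 px; remaining 180 splits into 18 gaps.
g = 180 / 18 = 10 px.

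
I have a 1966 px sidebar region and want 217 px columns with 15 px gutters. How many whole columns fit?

8 columns

Each extra column adds 217 + 15 = 232 px.
(1966 + 15) / 232 = 8.54, so 8 columns fit.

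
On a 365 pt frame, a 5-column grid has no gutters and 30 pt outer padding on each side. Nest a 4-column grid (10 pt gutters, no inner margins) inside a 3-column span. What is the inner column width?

38.25 pt

Take off 60 pt of margins, leaving 305 pt.
305 / 5 = 61 pt per column.
3-column span = 3·61 = 183 pt.
4 columns + 3 gutters: 4d + 3·10 = 183.
4d = 183 − 30 = 153, so d = 38.25 pt.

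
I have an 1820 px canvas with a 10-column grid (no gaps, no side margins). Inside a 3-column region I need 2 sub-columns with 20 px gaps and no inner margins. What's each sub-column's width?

263 px

10c = 1820 → c = 182 px.
With no gaps, 3 columns span 3·182 = 546 px.
2d + 1·20 = 546 → 2d = 526 → d = 263 px.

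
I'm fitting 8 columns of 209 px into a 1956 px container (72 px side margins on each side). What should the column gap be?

Content width = 1956 − 2·72 = 1812 px.
8·209 + 7g = 1812 → 7g = 140 → g = 20 px.

20 px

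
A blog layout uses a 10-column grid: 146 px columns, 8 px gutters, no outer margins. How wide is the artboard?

1532 px

Summing: 1460 + 72 = 1532 px.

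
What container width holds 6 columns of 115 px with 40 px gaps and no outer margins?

890 px

Total width: 6·115 + 5·40 = 890 px.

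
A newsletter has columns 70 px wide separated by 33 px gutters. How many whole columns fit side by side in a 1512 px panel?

15 columns

15 columns: 15·70 + 14·33 = 1512 px ≤ 1512.
16 columns: 1615 px > 1512. So 15.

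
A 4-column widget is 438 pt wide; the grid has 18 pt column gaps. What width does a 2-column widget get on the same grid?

210 pt

438 − 3·18 = 384; ÷4 gives c = 96 pt.
Span of 2: 2·96 + 1·18 = 192 + 18 = 210 pt.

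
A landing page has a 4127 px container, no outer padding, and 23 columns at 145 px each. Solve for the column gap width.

23 columns take 23·145 = 3335 px; remaining 792 splits into 22 column gaps.
g = 792 / 22 = 36 px.

36 px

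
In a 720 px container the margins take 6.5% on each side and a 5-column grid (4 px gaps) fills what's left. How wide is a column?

122.08 px

Margins: 6.5% × 720 = 46.8 px each, so content = 720 − 93.6 = 626.4 px.
626.4 − 4·4 = 610.4; ÷5 gives c = 122.08 px.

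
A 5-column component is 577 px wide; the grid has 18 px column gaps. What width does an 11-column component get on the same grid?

1291 px

5c + 4·18 = 577 → 5c = 505 → c = 101 px.
11-column span = 11·101 + 10·18 = 1291 px.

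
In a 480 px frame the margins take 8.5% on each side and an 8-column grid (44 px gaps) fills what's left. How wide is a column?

11.3 px

Each margin = 8.5% of 480 = 40.8 px; content = 480 − 2·40.8 = 398.4 px.
8c + 7·44 = 398.4 → 8c = 90.4 → c = 11.3 px.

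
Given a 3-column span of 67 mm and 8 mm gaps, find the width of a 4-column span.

92 mm

Subtracting 2 gaps of 8 leaves 51 for 3 columns, so c = 17 mm.
4-column span = 4·17 + 3·8 = 92 mm.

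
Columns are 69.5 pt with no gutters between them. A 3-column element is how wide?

208.5 pt

3-column span = 3·69.5 = 208.5 pt.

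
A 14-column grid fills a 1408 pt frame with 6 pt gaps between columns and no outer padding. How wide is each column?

95 pt

14 columns + 13 gaps: 14c + 13·6 = 1408.
14c = 1408 − 78 = 1330, so c = 95 pt.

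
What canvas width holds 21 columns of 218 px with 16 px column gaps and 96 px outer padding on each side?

Adding margins, columns and gutters: 192 + 4578 + 320 = 5090 px.

5090 px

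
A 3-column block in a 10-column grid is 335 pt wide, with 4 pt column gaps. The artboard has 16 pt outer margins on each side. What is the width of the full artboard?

335 − 2·4 = 327; ÷3 gives c = 109 pt.
Total width: 2·16 + 10·109 + 9·4 = 1158 pt.

1158 pt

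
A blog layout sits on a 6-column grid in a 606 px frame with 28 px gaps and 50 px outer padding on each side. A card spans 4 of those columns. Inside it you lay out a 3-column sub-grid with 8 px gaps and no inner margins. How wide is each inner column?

Outer content = 606 − 2·50 = 506 px.
6c + 5·28 = 506 → 6c = 366 → c = 61 px.
4 columns plus 3 gaps: 244 + 84 = 328 px.
328 − 2·8 = 312; ÷3 gives d = 104 px.

104 px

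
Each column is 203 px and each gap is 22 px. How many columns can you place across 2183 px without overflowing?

Each extra column adds 203 + 22 = 225 px.
(2183 + 22) / 225 = 9.80, so 9 columns fit.

9 columns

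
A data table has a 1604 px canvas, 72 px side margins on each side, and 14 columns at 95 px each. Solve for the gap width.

Subtract both margins: 1604 − 2·72 = 1460 px.
14·95 + 13g = 1460 → 13g = 130 → g = 10 px.

10 px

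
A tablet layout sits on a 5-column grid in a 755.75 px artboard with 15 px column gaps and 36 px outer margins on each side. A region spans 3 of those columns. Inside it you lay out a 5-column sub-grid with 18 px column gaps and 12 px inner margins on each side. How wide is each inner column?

61.65 px

Take off 72 px of margins, leaving 683.75 px.
683.75 − 4·15 = 623.75; ÷5 gives c = 124.75 px.
3 columns plus 2 column gaps: 374.25 + 30 = 404.25 px.
Inner content = 404.25 − 2·12 = 380.25 px.
Subtracting 4 column gaps of 18 leaves 308.25 for 5 columns, so d = 61.65 px.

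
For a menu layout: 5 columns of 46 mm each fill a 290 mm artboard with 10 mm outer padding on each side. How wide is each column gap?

10 mm

Subtract both margins: 290 − 2·10 = 270 mm.
5 columns take 5·46 = 230 mm; remaining 40 splits into 4 column gaps.
g = 40 / 4 = 10 mm.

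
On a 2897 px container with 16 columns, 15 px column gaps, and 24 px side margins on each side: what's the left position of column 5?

740 px

Content = 2897 − 2·24 = 2849 px.
2849 − 15·15 = 2624; ÷16 gives c = 164 px.
Before column 5: the margin + 4 columns + 4 column gaps.
Offset = 24 + 4·(164 + 15) = 24 + 716 = 740 px.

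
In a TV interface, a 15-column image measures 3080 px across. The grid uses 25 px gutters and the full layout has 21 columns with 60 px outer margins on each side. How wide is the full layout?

4442 px

15 columns + 14 gutters: 15c + 14·25 = 3080.
15c = 3080 − 350 = 2730, so c = 182 px.
Total width: 2·60 + 21·182 + 20·25 = 4442 px.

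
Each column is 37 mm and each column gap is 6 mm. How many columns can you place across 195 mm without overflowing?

4 columns

k columns need k·37 + (k−1)·6 = k·43 − 6.
k·43 − 6 ≤ 195 → k ≤ 201 / 43 ≈ 4.67, so k = 4.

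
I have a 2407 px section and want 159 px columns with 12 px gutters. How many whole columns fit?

14 columns: 14·159 + 13·12 = 2382 px ≤ 2407.
15 columns: 2553 px > 2407. So 14.

14 columns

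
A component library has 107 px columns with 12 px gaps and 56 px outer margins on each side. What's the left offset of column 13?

1484 px

Each column+gutter stride is 119 px; 12 of them past the 56 px margin is 56 + 1428 = 1484 px.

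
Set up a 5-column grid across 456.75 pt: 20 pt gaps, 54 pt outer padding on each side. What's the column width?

Take off 108 pt of margins, leaving 348.75 pt.
5 columns + 4 gaps: 5c + 4·20 = 348.75.
5c = 348.75 − 80 = 268.75, so c = 53.75 pt.

53.75 pt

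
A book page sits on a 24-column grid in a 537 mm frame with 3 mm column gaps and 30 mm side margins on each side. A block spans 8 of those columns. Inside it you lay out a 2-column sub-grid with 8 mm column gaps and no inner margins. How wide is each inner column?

Outer content = 537 − 2·30 = 477 mm.
24 columns + 23 column gaps: 24c + 23·3 = 477.
24c = 477 − 69 = 408, so c = 17 mm.
8-column span = 8·17 + 7·3 = 157 mm.
157 − 1·8 = 149; ÷2 gives d = 74.5 mm.

74.5 mm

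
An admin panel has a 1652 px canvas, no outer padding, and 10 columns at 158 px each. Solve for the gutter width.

10·158 + 9g = 1652 → 9g = 72 → g = 8 px.

8 px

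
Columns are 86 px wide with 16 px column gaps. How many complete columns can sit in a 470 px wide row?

k columns need k·86 + (k−1)·16 = k·102 − 16.
k·102 − 16 ≤ 470 → k ≤ 486 / 102 ≈ 4.76, so k = 4.

4 columns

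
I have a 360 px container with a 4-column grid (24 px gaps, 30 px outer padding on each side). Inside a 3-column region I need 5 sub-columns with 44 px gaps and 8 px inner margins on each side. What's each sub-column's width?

Outer content = 360 − 2·30 = 300 px.
Subtracting 3 gaps of 24 leaves 228 for 4 columns, so c = 57 px.
3 columns plus 2 gaps: 171 + 48 = 219 px.
Inner content = 219 − 2·8 = 203 px.
5 columns + 4 gaps: 5d + 4·44 = 203.
5d = 203 − 176 = 27, so d = 5.4 px.

5.4 px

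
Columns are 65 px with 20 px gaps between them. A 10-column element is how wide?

830 px

10-column span = 10·65 + 9·20 = 830 px.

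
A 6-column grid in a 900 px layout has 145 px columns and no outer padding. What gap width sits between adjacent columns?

6 px

6·145 + 5g = 900 → 5g = 30 → g = 6 px.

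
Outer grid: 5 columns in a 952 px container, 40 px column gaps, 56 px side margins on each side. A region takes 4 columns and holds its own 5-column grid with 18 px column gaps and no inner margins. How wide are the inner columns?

Outer content = 952 − 2·56 = 840 px.
5c + 4·40 = 840 → 5c = 680 → c = 136 px.
4 columns plus 3 column gaps: 544 + 120 = 664 px.
664 − 4·18 = 592; ÷5 gives d = 118.4 px.

118.4 px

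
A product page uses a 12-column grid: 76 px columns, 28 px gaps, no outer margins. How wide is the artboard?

Total width: 12·76 + 11·28 = 1220 px.

1220 px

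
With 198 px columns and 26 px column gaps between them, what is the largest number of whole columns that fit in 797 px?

k columns need k·198 + (k−1)·26 = k·224 − 26.
k·224 − 26 ≤ 797 → k ≤ 823 / 224 ≈ 3.67, so k = 3.

3 columns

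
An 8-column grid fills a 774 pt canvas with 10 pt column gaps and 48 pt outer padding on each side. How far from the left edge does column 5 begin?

392 pt

Content = 774 − 2·48 = 678 pt.
678 − 7·10 = 608; ÷8 gives c = 76 pt.
Before column 5: the margin + 4 columns + 4 column gaps.
Offset = 48 + 4·(76 + 10) = 48 + 344 = 392 pt.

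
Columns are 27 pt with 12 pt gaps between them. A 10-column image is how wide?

Span of 10: 10·27 + 9·12 = 270 + 108 = 378 pt.

378 pt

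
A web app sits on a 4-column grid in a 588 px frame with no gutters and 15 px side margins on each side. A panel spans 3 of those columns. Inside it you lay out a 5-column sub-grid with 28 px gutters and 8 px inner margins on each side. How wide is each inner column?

58.1 px

Outer content = 588 − 2·15 = 558 px.
4c = 558 → c = 139.5 px.
3-column span = 3·139.5 = 418.5 px.
Inner content = 418.5 − 2·8 = 402.5 px.
Subtracting 4 gutters of 28 leaves 290.5 for 5 columns, so d = 58.1 px.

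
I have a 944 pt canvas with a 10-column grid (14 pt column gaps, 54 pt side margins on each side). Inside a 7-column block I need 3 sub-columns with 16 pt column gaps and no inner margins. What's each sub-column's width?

Outer content = 944 − 2·54 = 836 pt.
836 − 9·14 = 710; ÷10 gives c = 71 pt.
7 columns plus 6 column gaps: 497 + 84 = 581 pt.
3 columns + 2 column gaps: 3d + 2·16 = 581.
3d = 581 − 32 = 549, so d = 183 pt.

183 pt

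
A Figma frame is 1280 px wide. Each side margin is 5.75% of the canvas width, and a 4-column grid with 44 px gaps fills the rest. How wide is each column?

250.2 px

1280 × (1 − 2·5.75%) = 1280 × 88.5% = 1132.8 px for the columns.
4c + 3·44 = 1132.8 → 4c = 1000.8 → c = 250.2 px.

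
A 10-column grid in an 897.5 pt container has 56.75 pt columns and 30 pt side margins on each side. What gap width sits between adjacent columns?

Subtract both margins: 897.5 − 2·30 = 837.5 pt.
10 columns take 10·56.75 = 567.5 pt; remaining 270 splits into 9 gaps.
g = 270 / 9 = 30 pt.

30 pt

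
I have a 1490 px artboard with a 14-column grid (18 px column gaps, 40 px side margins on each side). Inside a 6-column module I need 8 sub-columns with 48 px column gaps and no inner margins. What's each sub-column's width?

32.25 px

Inside the margins: 1490 − 80 = 1410 px.
1410 − 13·18 = 1176; ÷14 gives c = 84 px.
Span of 6: 6·84 + 5·18 = 504 + 90 = 594 px.
8 columns + 7 column gaps: 8d + 7·48 = 594.
8d = 594 − 336 = 258, so d = 32.25 px.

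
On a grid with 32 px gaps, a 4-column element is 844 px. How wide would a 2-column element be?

406 px

4 columns + 3 gaps: 4c + 3·32 = 844.
4c = 844 − 96 = 748, so c = 187 px.
Span of 2: 2·187 + 1·32 = 374 + 32 = 406 px.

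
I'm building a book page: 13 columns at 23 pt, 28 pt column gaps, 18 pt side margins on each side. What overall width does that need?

Total width: 2·18 + 13·23 + 12·28 = 671 pt.

671 pt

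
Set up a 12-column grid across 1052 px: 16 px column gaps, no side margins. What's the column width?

12 columns + 11 column gaps: 12c + 11·16 = 1052.
12c = 1052 − 176 = 876, so c = 73 px.

73 px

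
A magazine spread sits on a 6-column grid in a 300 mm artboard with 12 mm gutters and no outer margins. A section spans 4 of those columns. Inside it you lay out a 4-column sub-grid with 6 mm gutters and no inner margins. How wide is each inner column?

44.5 mm

300 − 5·12 = 240; ÷6 gives c = 40 mm.
Span of 4: 4·40 + 3·12 = 160 + 36 = 196 mm.
4 columns + 3 gutters: 4d + 3·6 = 196.
4d = 196 − 18 = 178, so d = 44.5 mm.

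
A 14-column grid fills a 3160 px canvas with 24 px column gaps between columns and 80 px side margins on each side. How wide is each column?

Content width = 3160 − 2·80 = 3000 px.
14c + 13·24 = 3000 → 14c = 2688 → c = 192 px.

192 px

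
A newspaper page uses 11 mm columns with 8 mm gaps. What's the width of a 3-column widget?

3-column span = 3·11 + 2·8 = 49 mm.

49 mm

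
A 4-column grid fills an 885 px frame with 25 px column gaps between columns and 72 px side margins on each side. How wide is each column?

166.5 px

Inside the margins: 885 − 144 = 741 px.
4c + 3·25 = 741 → 4c = 666 → c = 166.5 px.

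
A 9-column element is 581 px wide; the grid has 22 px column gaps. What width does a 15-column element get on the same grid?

Subtracting 8 column gaps of 22 leaves 405 for 9 columns, so c = 45 px.
15-column span = 15·45 + 14·22 = 983 px.

983 px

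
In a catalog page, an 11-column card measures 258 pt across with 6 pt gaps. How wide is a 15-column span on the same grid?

Subtracting 10 gaps of 6 leaves 198 for 11 columns, so c = 18 pt.
Span of 15: 15·18 + 14·6 = 270 + 84 = 354 pt.

354 pt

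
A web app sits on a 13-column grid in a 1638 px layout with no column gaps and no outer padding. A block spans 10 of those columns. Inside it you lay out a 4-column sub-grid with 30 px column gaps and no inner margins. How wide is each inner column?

292.5 px

1638 / 13 = 126 px per column.
10-column span = 10·126 = 1260 px.
1260 − 3·30 = 1170; ÷4 gives d = 292.5 px.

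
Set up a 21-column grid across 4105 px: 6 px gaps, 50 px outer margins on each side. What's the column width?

Inside the margins: 4105 − 100 = 4005 px.
21 columns + 20 gaps: 21c + 20·6 = 4005.
21c = 4005 − 120 = 3885, so c = 185 px.

185 px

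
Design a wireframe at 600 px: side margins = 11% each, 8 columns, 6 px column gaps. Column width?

Each margin = 11% of 600 = 66 px; content = 600 − 2·66 = 468 px.
8 columns + 7 column gaps: 8c + 7·6 = 468.
8c = 468 − 42 = 426, so c = 53.25 px.

53.25 px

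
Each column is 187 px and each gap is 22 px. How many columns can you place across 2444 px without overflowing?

11 columns

k columns need k·187 + (k−1)·22 = k·209 − 22.
k·209 − 22 ≤ 2444 → k ≤ 2466 / 209 ≈ 11.80, so k = 11.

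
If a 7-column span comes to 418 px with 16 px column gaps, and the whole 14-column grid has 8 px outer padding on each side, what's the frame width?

868 px

7c + 6·16 = 418 → 7c = 322 → c = 46 px.
Adding margins, columns and gutters: 16 + 644 + 208 = 868 px.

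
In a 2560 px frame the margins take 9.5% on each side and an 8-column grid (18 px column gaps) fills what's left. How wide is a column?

2560 × (1 − 2·9.5%) = 2560 × 81% = 2073.6 px for the columns.
2073.6 − 7·18 = 1947.6; ÷8 gives c = 243.45 px.

243.45 px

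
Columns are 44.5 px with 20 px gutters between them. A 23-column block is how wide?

1463.5 px

23 columns plus 22 gutters: 1023.5 + 440 = 1463.5 px.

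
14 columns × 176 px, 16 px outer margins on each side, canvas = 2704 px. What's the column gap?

Take off 32 px of margins, leaving 2672 px.
14 columns take 14·176 = 2464 px; remaining 208 splits into 13 column gaps.
g = 208 / 13 = 16 px.

16 px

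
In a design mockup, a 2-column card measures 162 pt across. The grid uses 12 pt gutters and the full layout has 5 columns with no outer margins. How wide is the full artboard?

423 pt

2 columns + 1 gutter: 2c + 1·12 = 162.
2c = 162 − 12 = 150, so c = 75 pt.
Summing: 375 + 48 = 423 pt.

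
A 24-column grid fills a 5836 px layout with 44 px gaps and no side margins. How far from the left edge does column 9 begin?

1960 px

5836 − 23·44 = 4824; ÷24 gives c = 201 px.
Each column+gutter stride is 245 px; with no margin, 8 of them is 1960 px.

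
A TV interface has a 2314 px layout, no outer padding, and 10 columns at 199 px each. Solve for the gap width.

Columns use 1990 px, leaving 324 px across 9 gaps = 36 px each.

36 px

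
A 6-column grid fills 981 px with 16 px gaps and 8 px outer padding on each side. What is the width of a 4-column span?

Take off 16 px of margins, leaving 965 px.
6 columns + 5 gaps: 6c + 5·16 = 965.
6c = 965 − 80 = 885, so c = 147.5 px.
4 columns plus 3 gaps: 590 + 48 = 638 px.

638 px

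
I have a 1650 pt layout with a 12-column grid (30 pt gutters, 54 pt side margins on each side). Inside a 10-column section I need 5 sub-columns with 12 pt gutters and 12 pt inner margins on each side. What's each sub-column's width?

Subtract both margins: 1650 − 2·54 = 1542 pt.
12c + 11·30 = 1542 → 12c = 1212 → c = 101 pt.
10-column span = 10·101 + 9·30 = 1280 pt.
Inner content = 1280 − 2·12 = 1256 pt.
5d + 4·12 = 1256 → 5d = 1208 → d = 241.6 pt.

241.6 pt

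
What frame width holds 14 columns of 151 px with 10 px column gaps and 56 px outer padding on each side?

Frame = 2·56 + 14·151 + 13·10 = 112 + 2114 + 130 = 2356 px.

2356 px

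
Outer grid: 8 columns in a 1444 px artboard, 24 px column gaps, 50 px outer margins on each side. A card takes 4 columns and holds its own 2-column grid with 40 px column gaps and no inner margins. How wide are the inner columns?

310 px

Take off 100 px of margins, leaving 1344 px.
8 columns + 7 column gaps: 8c + 7·24 = 1344.
8c = 1344 − 168 = 1176, so c = 147 px.
Span of 4: 4·147 + 3·24 = 588 + 72 = 660 px.
Subtracting 1 column gap of 40 leaves 620 for 2 columns, so d = 310 px.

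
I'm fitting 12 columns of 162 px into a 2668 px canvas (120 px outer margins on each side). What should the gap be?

Take off 240 px of margins, leaving 2428 px.
12·162 + 11g = 2428 → 11g = 484 → g = 44 px.

44 px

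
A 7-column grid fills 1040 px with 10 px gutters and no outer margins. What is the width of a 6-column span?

890 px

1040 − 6·10 = 980; ÷7 gives c = 140 px.
Span of 6: 6·140 + 5·10 = 840 + 50 = 890 px.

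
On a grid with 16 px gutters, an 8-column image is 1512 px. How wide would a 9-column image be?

1703 px

8 columns + 7 gutters: 8c + 7·16 = 1512.
8c = 1512 − 112 = 1400, so c = 175 px.
Span of 9: 9·175 + 8·16 = 1575 + 128 = 1703 px.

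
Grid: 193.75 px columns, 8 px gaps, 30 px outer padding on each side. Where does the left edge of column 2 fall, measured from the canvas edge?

231.75 px

Before column 2: the margin + 1 column + 1 gap.
Offset = 30 + 1·(193.75 + 8) = 30 + 201.75 = 231.75 px.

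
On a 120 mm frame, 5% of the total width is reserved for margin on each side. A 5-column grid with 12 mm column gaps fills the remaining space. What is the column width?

12 mm

120 × (1 − 2·5%) = 120 × 90% = 108 mm for the columns.
5c + 4·12 = 108 → 5c = 60 → c = 12 mm.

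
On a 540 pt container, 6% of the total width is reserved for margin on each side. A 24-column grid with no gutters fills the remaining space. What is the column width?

Margins: 6% × 540 = 32.4 pt each, so content = 540 − 64.8 = 475.2 pt.
24c = 475.2 → c = 19.8 pt.

19.8 pt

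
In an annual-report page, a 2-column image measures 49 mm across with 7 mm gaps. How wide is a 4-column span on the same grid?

49 − 1·7 = 42; ÷2 gives c = 21 mm.
4 columns plus 3 gaps: 84 + 21 = 105 mm.

105 mm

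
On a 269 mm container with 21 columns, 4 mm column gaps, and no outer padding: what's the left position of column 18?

Subtracting 20 column gaps of 4 leaves 189 for 21 columns, so c = 9 mm.
Before column 18: 17 columns + 17 column gaps.
Offset = 17·(9 + 4) = 17·13 = 221 mm.

221 mm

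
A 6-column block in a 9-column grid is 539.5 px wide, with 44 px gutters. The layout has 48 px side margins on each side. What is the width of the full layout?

927.25 px

Subtracting 5 gutters of 44 leaves 319.5 for 6 columns, so c = 53.25 px.
Adding margins, columns and gutters: 96 + 479.25 + 352 = 927.25 px.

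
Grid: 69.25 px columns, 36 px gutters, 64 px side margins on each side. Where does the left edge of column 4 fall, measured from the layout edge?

Each column+gutter stride is 105.25 px; 3 of them past the 64 px margin is 64 + 315.75 = 379.75 px.

379.75 px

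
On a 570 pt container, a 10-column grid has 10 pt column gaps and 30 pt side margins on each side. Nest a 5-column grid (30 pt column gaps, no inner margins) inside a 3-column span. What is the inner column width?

Subtract both margins: 570 − 2·30 = 510 pt.
Subtracting 9 column gaps of 10 leaves 420 for 10 columns, so c = 42 pt.
Span of 3: 3·42 + 2·10 = 126 + 20 = 146 pt.
5 columns + 4 column gaps: 5d + 4·30 = 146.
5d = 146 − 120 = 26, so d = 5.2 pt.

5.2 pt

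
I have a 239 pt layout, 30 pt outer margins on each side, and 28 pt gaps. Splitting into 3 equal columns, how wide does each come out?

Content width = 239 − 2·30 = 179 pt.
Subtracting 2 gaps of 28 leaves 123 for 3 columns, so c = 41 pt.

41 pt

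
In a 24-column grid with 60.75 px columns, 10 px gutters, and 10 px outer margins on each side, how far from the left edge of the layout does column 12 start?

788.25 px

Each column+gutter stride is 70.75 px; 11 of them past the 10 px margin is 10 + 778.25 = 788.25 px.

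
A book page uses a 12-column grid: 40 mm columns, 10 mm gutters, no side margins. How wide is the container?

Container = 12·40 + 11·10 = 480 + 110 = 590 mm.

590 mm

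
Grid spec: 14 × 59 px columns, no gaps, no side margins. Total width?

Summing: 826 = 826 px.

826 px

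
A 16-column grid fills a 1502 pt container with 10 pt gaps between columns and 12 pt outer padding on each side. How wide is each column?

Subtract both margins: 1502 − 2·12 = 1478 pt.
Subtracting 15 gaps of 10 leaves 1328 for 16 columns, so c = 83 pt.

83 pt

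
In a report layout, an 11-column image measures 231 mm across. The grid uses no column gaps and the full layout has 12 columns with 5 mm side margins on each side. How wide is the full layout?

262 mm

11c = 231 → c = 21 mm.
Layout = 2·5 + 12·21 = 10 + 252 = 262 mm.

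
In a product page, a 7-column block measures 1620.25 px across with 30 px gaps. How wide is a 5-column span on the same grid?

1148.75 px

7 columns + 6 gaps: 7c + 6·30 = 1620.25.
7c = 1620.25 − 180 = 1440.25, so c = 205.75 px.
5-column span = 5·205.75 + 4·30 = 1148.75 px.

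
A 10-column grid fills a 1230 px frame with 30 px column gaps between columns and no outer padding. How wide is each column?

10c + 9·30 = 1230 → 10c = 960 → c = 96 px.

96 px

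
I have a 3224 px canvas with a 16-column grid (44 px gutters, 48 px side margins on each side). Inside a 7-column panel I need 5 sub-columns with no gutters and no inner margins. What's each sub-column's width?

268.75 px

Take off 96 px of margins, leaving 3128 px.
Subtracting 15 gutters of 44 leaves 2468 for 16 columns, so c = 154.25 px.
7-column span = 7·154.25 + 6·44 = 1343.75 px.
1343.75 / 5 = 268.75 px per column.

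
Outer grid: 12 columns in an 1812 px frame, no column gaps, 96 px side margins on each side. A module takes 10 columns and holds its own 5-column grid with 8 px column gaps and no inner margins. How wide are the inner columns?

Subtract both margins: 1812 − 2·96 = 1620 px.
12c = 1620 → c = 135 px.
10-column span = 10·135 = 1350 px.
1350 − 4·8 = 1318; ÷5 gives d = 263.6 px.

263.6 px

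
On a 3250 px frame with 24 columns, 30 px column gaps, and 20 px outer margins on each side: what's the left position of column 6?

695 px

Inside the margins: 3250 − 40 = 3210 px.
24 columns + 23 column gaps: 24c + 23·30 = 3210.
24c = 3210 − 690 = 2520, so c = 105 px.
Column 6 starts at margin + 5·(column + gutter) = 20 + 5·135 = 695 px.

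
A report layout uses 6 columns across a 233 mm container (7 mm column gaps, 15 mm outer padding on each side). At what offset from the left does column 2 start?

Content = 233 − 2·15 = 203 mm.
203 − 5·7 = 168; ÷6 gives c = 28 mm.
Each column+gutter stride is 35 mm; 1 of them past the 15 mm margin is 15 + 35 = 50 mm.

50 mm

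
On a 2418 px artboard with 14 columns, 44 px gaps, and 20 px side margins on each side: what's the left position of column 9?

Take off 40 px of margins, leaving 2378 px.
14c + 13·44 = 2378 → 14c = 1806 → c = 129 px.
Each column+gutter stride is 173 px; 8 of them past the 20 px margin is 20 + 1384 = 1404 px.

1404 px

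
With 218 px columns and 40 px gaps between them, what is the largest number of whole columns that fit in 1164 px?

4 columns

Each extra column adds 218 + 40 = 258 px.
(1164 + 40) / 258 = 4.67, so 4 columns fit.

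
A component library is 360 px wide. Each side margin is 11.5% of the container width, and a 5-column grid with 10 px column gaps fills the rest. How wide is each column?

47.44 px

Each margin = 11.5% of 360 = 41.4 px; content = 360 − 2·41.4 = 277.2 px.
5c + 4·10 = 277.2 → 5c = 237.2 → c = 47.44 px.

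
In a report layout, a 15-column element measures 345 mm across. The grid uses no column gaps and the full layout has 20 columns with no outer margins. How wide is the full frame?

460 mm

With no column gaps, each column is 345/15 = 23 mm.
Frame = 20·23 = 460 = 460 mm.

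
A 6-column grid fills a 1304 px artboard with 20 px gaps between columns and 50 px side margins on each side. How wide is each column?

184 px

Subtract both margins: 1304 − 2·50 = 1204 px.
Subtracting 5 gaps of 20 leaves 1104 for 6 columns, so c = 184 px.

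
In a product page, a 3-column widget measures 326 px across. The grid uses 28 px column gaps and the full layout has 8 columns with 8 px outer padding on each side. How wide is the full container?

326 − 2·28 = 270; ÷3 gives c = 90 px.
Total width: 2·8 + 8·90 + 7·28 = 932 px.

932 px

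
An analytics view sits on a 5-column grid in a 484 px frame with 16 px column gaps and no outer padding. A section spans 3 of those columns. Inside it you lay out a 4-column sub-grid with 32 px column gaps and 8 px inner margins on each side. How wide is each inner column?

43 px

Subtracting 4 column gaps of 16 leaves 420 for 5 columns, so c = 84 px.
3-column span = 3·84 + 2·16 = 284 px.
Inner content = 284 − 2·8 = 268 px.
4d + 3·32 = 268 → 4d = 172 → d = 43 px.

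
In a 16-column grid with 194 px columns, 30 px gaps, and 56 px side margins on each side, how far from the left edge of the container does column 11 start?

Column 11 starts at margin + 10·(column + gutter) = 56 + 10·224 = 2296 px.

2296 px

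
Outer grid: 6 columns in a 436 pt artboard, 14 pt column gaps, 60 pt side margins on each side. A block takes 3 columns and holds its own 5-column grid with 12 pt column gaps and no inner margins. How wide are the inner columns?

Outer content = 436 − 2·60 = 316 pt.
Subtracting 5 column gaps of 14 leaves 246 for 6 columns, so c = 41 pt.
Span of 3: 3·41 + 2·14 = 123 + 28 = 151 pt.
Subtracting 4 column gaps of 12 leaves 103 for 5 columns, so d = 20.6 pt.

20.6 pt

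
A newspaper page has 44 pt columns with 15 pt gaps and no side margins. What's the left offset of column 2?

59 pt

No margin, so column 2 starts at 1·(column + gutter) = 1·59 = 59 pt.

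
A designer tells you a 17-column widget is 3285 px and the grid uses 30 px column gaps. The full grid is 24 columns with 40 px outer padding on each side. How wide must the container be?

4730 px

Subtracting 16 column gaps of 30 leaves 2805 for 17 columns, so c = 165 px.
Adding margins, columns and gutters: 80 + 3960 + 690 = 4730 px.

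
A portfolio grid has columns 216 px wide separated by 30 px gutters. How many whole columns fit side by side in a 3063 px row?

12 columns

k columns need k·216 + (k−1)·30 = k·246 − 30.
k·246 − 30 ≤ 3063 → k ≤ 3093 / 246 ≈ 12.57, so k = 12.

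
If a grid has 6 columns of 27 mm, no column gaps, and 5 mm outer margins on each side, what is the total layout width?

172 mm

Summing: 10 + 162 = 172 mm.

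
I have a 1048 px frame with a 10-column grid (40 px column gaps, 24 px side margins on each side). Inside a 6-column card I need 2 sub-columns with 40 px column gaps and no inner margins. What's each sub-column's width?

Subtract both margins: 1048 − 2·24 = 1000 px.
Subtracting 9 column gaps of 40 leaves 640 for 10 columns, so c = 64 px.
6-column span = 6·64 + 5·40 = 584 px.
Subtracting 1 column gap of 40 leaves 544 for 2 columns, so d = 272 px.

272 px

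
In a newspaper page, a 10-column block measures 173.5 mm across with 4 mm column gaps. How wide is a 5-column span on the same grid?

173.5 − 9·4 = 137.5; ÷10 gives c = 13.75 mm.
5-column span = 5·13.75 + 4·4 = 84.75 mm.

84.75 mm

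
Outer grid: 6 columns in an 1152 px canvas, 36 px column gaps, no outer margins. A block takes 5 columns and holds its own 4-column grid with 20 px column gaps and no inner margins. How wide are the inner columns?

1152 − 5·36 = 972; ÷6 gives c = 162 px.
Span of 5: 5·162 + 4·36 = 810 + 144 = 954 px.
954 − 3·20 = 894; ÷4 gives d = 223.5 px.

223.5 px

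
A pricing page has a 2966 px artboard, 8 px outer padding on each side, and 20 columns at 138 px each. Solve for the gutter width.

10 px

Content width = 2966 − 2·8 = 2950 px.
Columns use 2760 px, leaving 190 px across 19 gutters = 10 px each.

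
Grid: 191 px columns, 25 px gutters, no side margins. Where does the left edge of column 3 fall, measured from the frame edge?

No margin, so column 3 starts at 2·(column + gutter) = 2·216 = 432 px.

432 px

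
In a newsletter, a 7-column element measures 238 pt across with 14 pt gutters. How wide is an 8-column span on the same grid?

238 − 6·14 = 154; ÷7 gives c = 22 pt.
8-column span = 8·22 + 7·14 = 274 pt.

274 pt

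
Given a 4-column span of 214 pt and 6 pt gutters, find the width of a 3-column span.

159 pt

214 − 3·6 = 196; ÷4 gives c = 49 pt.
3 columns plus 2 gutters: 147 + 12 = 159 pt.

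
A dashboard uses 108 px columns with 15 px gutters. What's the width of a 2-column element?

231 px

2 columns plus 1 gutter: 216 + 15 = 231 px.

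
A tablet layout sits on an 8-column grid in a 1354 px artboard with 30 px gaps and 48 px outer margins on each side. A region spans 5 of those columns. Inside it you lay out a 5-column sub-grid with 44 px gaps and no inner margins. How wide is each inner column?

Outer content = 1354 − 2·48 = 1258 px.
Subtracting 7 gaps of 30 leaves 1048 for 8 columns, so c = 131 px.
5 columns plus 4 gaps: 655 + 120 = 775 px.
5d + 4·44 = 775 → 5d = 599 → d = 119.8 px.

119.8 px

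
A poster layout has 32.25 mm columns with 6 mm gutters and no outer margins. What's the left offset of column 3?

No margin, so column 3 starts at 2·(column + gutter) = 2·38.25 = 76.5 mm.

76.5 mm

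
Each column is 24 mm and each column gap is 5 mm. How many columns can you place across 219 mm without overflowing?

Each extra column adds 24 + 5 = 29 mm.
(219 + 5) / 29 = 7.72, so 7 columns fit.

7 columns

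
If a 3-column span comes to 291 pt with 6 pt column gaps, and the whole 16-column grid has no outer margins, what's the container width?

1578 pt

Subtracting 2 column gaps of 6 leaves 279 for 3 columns, so c = 93 pt.
Total width: 16·93 + 15·6 = 1578 pt.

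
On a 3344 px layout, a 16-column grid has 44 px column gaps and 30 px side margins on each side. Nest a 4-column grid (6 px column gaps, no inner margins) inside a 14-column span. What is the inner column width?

712.5 px

Inside the margins: 3344 − 60 = 3284 px.
16c + 15·44 = 3284 → 16c = 2624 → c = 164 px.
Span of 14: 14·164 + 13·44 = 2296 + 572 = 2868 px.
4d + 3·6 = 2868 → 4d = 2850 → d = 712.5 px.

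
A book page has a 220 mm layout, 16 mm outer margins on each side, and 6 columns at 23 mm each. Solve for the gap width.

Take off 32 mm of margins, leaving 188 mm.
6 columns take 6·23 = 138 mm; remaining 50 splits into 5 gaps.
g = 50 / 5 = 10 mm.

10 mm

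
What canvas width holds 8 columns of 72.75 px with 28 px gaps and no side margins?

778 px

Summing: 582 + 196 = 778 px.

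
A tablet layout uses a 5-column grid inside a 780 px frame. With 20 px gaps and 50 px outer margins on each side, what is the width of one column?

Subtract both margins: 780 − 2·50 = 680 px.
5c + 4·20 = 680 → 5c = 600 → c = 120 px.

120 px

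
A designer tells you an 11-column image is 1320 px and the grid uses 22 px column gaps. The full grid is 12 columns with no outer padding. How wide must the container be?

11c + 10·22 = 1320 → 11c = 1100 → c = 100 px.
Summing: 1200 + 242 = 1442 px.

1442 px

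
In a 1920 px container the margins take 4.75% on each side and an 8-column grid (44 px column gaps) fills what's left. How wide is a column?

1920 × (1 − 2·4.75%) = 1920 × 90.5% = 1737.6 px for the columns.
Subtracting 7 column gaps of 44 leaves 1429.6 for 8 columns, so c = 178.7 px.

178.7 px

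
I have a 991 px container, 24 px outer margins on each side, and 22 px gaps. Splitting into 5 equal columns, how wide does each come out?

Inside the margins: 991 − 48 = 943 px.
Subtracting 4 gaps of 22 leaves 855 for 5 columns, so c = 171 px.

171 px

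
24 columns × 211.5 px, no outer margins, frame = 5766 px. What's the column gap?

24 columns take 24·211.5 = 5076 px; remaining 690 splits into 23 column gaps.
g = 690 / 23 = 30 px.

30 px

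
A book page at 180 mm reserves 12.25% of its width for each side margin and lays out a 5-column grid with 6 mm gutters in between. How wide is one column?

22.38 mm

Each margin = 12.25% of 180 = 22.05 mm; content = 180 − 2·22.05 = 135.9 mm.
5c + 4·6 = 135.9 → 5c = 111.9 → c = 22.38 mm.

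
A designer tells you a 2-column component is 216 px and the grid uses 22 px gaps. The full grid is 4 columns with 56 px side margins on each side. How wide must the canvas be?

566 px

216 − 1·22 = 194; ÷2 gives c = 97 px.
Total width: 2·56 + 4·97 + 3·22 = 566 px.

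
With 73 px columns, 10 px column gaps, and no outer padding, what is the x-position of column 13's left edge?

Each column+gutter stride is 83 px; with no margin, 12 of them is 996 px.

996 px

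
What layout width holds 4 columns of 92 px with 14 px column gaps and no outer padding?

410 px

Summing: 368 + 42 = 410 px.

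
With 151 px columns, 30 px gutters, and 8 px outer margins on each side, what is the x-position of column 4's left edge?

Each column+gutter stride is 181 px; 3 of them past the 8 px margin is 8 + 543 = 551 px.

551 px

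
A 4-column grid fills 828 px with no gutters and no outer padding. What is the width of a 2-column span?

414 px

With no gutters, each column is 828/4 = 207 px.
With no gutters, 2 columns span 2·207 = 414 px.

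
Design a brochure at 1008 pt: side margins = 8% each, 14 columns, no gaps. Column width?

Each margin = 8% of 1008 = 80.64 pt; content = 1008 − 2·80.64 = 846.72 pt.
With no gaps, each column is 846.72/14 = 60.48 pt.

60.48 pt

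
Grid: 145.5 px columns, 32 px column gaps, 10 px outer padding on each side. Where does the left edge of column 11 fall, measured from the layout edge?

1785 px

Each column+gutter stride is 177.5 px; 10 of them past the 10 px margin is 10 + 1775 = 1785 px.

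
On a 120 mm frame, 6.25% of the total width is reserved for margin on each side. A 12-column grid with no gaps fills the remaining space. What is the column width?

8.75 mm

Each margin = 6.25% of 120 = 7.5 mm; content = 120 − 2·7.5 = 105 mm.
105 / 12 = 8.75 mm per column.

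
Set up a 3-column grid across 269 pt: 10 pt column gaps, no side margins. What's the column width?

83 pt

Subtracting 2 column gaps of 10 leaves 249 for 3 columns, so c = 83 pt.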